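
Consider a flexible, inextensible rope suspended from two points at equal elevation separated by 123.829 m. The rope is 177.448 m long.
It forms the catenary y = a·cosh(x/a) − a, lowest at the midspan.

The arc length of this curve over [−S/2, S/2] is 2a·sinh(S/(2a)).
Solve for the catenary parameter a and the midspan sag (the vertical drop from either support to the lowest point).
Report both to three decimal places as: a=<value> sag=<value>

seed: a₀ = √(S³/(24(L−S))) = √(123.829³/(24·53.619)) = 38.412146
iter 1: u=1.611847  f(a)=+7.412e+00  f'(a)=-3.588e+00  a ← 38.412146 − (+7.412e+00/-3.588e+00) = 40.478085
iter 2: u=1.529581  f(a)=+6.400e-01  f'(a)=-2.993e+00  a ← 40.478085 − (+6.400e-01/-2.993e+00) = 40.691934
iter 3: u=1.521542  f(a)=+5.767e-03  f'(a)=-2.939e+00  a ← 40.691934 − (+5.767e-03/-2.939e+00) = 40.693897
iter 4: u=1.521469  f(a)=+4.777e-07  f'(a)=-2.938e+00  a ← 40.693897 − (+4.777e-07/-2.938e+00) = 40.693897
iter 5: u=1.521469  f(a)=+0.000e+00  f'(a)=-2.938e+00  a ← 40.693897 − (+0.000e+00/-2.938e+00) = 40.693897
converged: |Δa| < 1e-12 after 5 iterations
sag = a·(cosh(S/(2a)) − 1) = 40.693897·(cosh(1.521469) − 1) = 56.917278
T_max/T_min = cosh(S/(2a)) = 2.398669

a=40.694 sag=56.917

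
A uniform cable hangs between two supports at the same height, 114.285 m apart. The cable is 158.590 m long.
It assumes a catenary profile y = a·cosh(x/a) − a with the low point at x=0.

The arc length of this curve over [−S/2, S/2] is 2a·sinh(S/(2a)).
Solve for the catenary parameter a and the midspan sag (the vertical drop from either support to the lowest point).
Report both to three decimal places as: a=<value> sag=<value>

a=39.477 sag=49.102

seed: a₀ = √(S³/(24(L−S))) = √(114.285³/(24·44.305)) = 37.467253
iter 1: u=1.525132  f(a)=+5.448e+00  f'(a)=-2.963e+00  a ← 37.467253 − (+5.448e+00/-2.963e+00) = 39.305876
iter 2: u=1.453790  f(a)=+4.267e-01  f'(a)=-2.515e+00  a ← 39.305876 − (+4.267e-01/-2.515e+00) = 39.475502
iter 3: u=1.447543  f(a)=+3.109e-03  f'(a)=-2.479e+00  a ← 39.475502 − (+3.109e-03/-2.479e+00) = 39.476756
iter 4: u=1.447497  f(a)=+1.677e-07  f'(a)=-2.479e+00  a ← 39.476756 − (+1.677e-07/-2.479e+00) = 39.476756
iter 5: u=1.447497  f(a)=+2.842e-14  f'(a)=-2.479e+00  a ← 39.476756 − (+2.842e-14/-2.479e+00) = 39.476756
converged: |Δa| < 1e-12 after 5 iterations
sag = a·(cosh(S/(2a)) − 1) = 39.476756·(cosh(1.447497) − 1) = 49.101522
T_max/T_min = cosh(S/(2a)) = 2.243808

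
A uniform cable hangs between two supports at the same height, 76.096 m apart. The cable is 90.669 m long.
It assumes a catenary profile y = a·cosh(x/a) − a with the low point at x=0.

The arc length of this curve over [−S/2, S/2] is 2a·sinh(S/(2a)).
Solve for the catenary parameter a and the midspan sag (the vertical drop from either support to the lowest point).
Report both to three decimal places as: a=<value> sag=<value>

seed: a₀ = √(S³/(24(L−S))) = √(76.096³/(24·14.573)) = 35.494629
iter 1: u=1.071937  f(a)=+8.605e-01  f'(a)=-9.194e-01  a ← 35.494629 − (+8.605e-01/-9.194e-01) = 36.430550
iter 2: u=1.044398  f(a)=+3.521e-02  f'(a)=-8.456e-01  a ← 36.430550 − (+3.521e-02/-8.456e-01) = 36.472190
iter 3: u=1.043206  f(a)=+6.452e-05  f'(a)=-8.425e-01  a ← 36.472190 − (+6.452e-05/-8.425e-01) = 36.472266
iter 4: u=1.043204  f(a)=+2.175e-10  f'(a)=-8.425e-01  a ← 36.472266 − (+2.175e-10/-8.425e-01) = 36.472266
iter 5: u=1.043204  f(a)=+0.000e+00  f'(a)=-8.425e-01  a ← 36.472266 − (+0.000e+00/-8.425e-01) = 36.472266
converged: |Δa| < 1e-12 after 5 iterations
sag = a·(cosh(S/(2a)) − 1) = 36.472266·(cosh(1.043204) − 1) = 21.712294
T_max/T_min = cosh(S/(2a)) = 1.595310

a=36.472 sag=21.712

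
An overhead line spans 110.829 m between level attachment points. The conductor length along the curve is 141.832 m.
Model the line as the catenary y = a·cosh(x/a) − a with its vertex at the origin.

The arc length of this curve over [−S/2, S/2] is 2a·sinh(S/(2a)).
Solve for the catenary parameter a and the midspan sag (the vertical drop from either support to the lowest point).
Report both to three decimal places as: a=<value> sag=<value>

a=44.464 sag=39.239

seed: a₀ = √(S³/(24(L−S))) = √(110.829³/(24·31.003)) = 42.773288
iter 1: u=1.295540  f(a)=+2.708e+00  f'(a)=-1.708e+00  a ← 42.773288 − (+2.708e+00/-1.708e+00) = 44.358910
iter 2: u=1.249230  f(a)=+1.579e-01  f'(a)=-1.514e+00  a ← 44.358910 − (+1.579e-01/-1.514e+00) = 44.463179
iter 3: u=1.246301  f(a)=+6.100e-04  f'(a)=-1.502e+00  a ← 44.463179 − (+6.100e-04/-1.502e+00) = 44.463585
iter 4: u=1.246290  f(a)=+9.185e-09  f'(a)=-1.502e+00  a ← 44.463585 − (+9.185e-09/-1.502e+00) = 44.463585
iter 5: u=1.246290  f(a)=+0.000e+00  f'(a)=-1.502e+00  a ← 44.463585 − (+0.000e+00/-1.502e+00) = 44.463585
converged: |Δa| < 1e-12 after 5 iterations
sag = a·(cosh(S/(2a)) − 1) = 44.463585·(cosh(1.246290) − 1) = 39.238801
T_max/T_min = cosh(S/(2a)) = 1.882493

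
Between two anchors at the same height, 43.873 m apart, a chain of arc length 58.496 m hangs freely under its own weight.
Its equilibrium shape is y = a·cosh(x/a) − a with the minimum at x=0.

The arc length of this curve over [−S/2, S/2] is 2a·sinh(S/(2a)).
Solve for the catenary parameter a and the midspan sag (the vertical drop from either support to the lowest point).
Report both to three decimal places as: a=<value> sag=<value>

a=16.235 sag=17.217

seed: a₀ = √(S³/(24(L−S))) = √(43.873³/(24·14.623)) = 15.512155
iter 1: u=1.414149  f(a)=+1.534e+00  f'(a)=-2.290e+00  a ← 15.512155 − (+1.534e+00/-2.290e+00) = 16.181816
iter 2: u=1.355627  f(a)=+1.049e-01  f'(a)=-1.987e+00  a ← 16.181816 − (+1.049e-01/-1.987e+00) = 16.234620
iter 3: u=1.351217  f(a)=+5.705e-04  f'(a)=-1.965e+00  a ← 16.234620 − (+5.705e-04/-1.965e+00) = 16.234911
iter 4: u=1.351193  f(a)=+1.708e-08  f'(a)=-1.965e+00  a ← 16.234911 − (+1.708e-08/-1.965e+00) = 16.234911
iter 5: u=1.351193  f(a)=+7.105e-15  f'(a)=-1.965e+00  a ← 16.234911 − (+7.105e-15/-1.965e+00) = 16.234911
converged: |Δa| < 1e-12 after 5 iterations
sag = a·(cosh(S/(2a)) − 1) = 16.234911·(cosh(1.351193) − 1) = 17.216813
T_max/T_min = cosh(S/(2a)) = 2.060481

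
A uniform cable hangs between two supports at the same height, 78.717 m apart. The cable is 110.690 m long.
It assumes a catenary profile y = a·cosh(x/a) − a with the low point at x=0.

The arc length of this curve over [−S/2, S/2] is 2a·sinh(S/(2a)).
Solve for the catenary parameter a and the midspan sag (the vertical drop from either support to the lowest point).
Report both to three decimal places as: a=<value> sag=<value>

seed: a₀ = √(S³/(24(L−S))) = √(78.717³/(24·31.973)) = 25.211895
iter 1: u=1.561108  f(a)=+4.130e+00  f'(a)=-3.211e+00  a ← 25.211895 − (+4.130e+00/-3.211e+00) = 26.498162
iter 2: u=1.485329  f(a)=+3.371e-01  f'(a)=-2.706e+00  a ← 26.498162 − (+3.371e-01/-2.706e+00) = 26.622728
iter 3: u=1.478380  f(a)=+2.687e-03  f'(a)=-2.663e+00  a ← 26.622728 − (+2.687e-03/-2.663e+00) = 26.623737
iter 4: u=1.478324  f(a)=+1.737e-07  f'(a)=-2.663e+00  a ← 26.623737 − (+1.737e-07/-2.663e+00) = 26.623737
iter 5: u=1.478324  f(a)=-2.842e-14  f'(a)=-2.663e+00  a ← 26.623737 − (-2.842e-14/-2.663e+00) = 26.623737
converged: |Δa| < 1e-12 after 5 iterations
sag = a·(cosh(S/(2a)) − 1) = 26.623737·(cosh(1.478324) − 1) = 34.791997
T_max/T_min = cosh(S/(2a)) = 2.306804

a=26.624 sag=34.792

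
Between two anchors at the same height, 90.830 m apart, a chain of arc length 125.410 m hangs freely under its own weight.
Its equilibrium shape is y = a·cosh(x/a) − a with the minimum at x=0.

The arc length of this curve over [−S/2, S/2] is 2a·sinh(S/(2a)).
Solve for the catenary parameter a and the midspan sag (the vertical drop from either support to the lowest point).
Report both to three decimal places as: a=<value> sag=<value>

seed: a₀ = √(S³/(24(L−S))) = √(90.830³/(24·34.580)) = 30.048712
iter 1: u=1.511379  f(a)=+4.171e+00  f'(a)=-2.872e+00  a ← 30.048712 − (+4.171e+00/-2.872e+00) = 31.501052
iter 2: u=1.441698  f(a)=+3.215e-01  f'(a)=-2.445e+00  a ← 31.501052 − (+3.215e-01/-2.445e+00) = 31.632539
iter 3: u=1.435705  f(a)=+2.262e-03  f'(a)=-2.411e+00  a ← 31.632539 − (+2.262e-03/-2.411e+00) = 31.633478
iter 4: u=1.435663  f(a)=+1.137e-07  f'(a)=-2.410e+00  a ← 31.633478 − (+1.137e-07/-2.410e+00) = 31.633478
iter 5: u=1.435663  f(a)=+0.000e+00  f'(a)=-2.410e+00  a ← 31.633478 − (+0.000e+00/-2.410e+00) = 31.633478
converged: |Δa| < 1e-12 after 5 iterations
sag = a·(cosh(S/(2a)) − 1) = 31.633478·(cosh(1.435663) − 1) = 38.598950
T_max/T_min = cosh(S/(2a)) = 2.220193

a=31.633 sag=38.599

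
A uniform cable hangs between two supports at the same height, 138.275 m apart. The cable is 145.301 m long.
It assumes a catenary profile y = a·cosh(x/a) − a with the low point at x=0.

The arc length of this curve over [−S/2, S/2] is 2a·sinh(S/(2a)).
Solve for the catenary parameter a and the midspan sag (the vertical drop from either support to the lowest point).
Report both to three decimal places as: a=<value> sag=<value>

a=126.158 sag=19.423

seed: a₀ = √(S³/(24(L−S))) = √(138.275³/(24·7.026)) = 125.214841
iter 1: u=0.552151  f(a)=+1.079e-01  f'(a)=-1.157e-01  a ← 125.214841 − (+1.079e-01/-1.157e-01) = 126.147414
iter 2: u=0.548069  f(a)=+1.217e-03  f'(a)=-1.131e-01  a ← 126.147414 − (+1.217e-03/-1.131e-01) = 126.158177
iter 3: u=0.548022  f(a)=+1.588e-07  f'(a)=-1.131e-01  a ← 126.158177 − (+1.588e-07/-1.131e-01) = 126.158178
iter 4: u=0.548022  f(a)=+2.842e-14  f'(a)=-1.131e-01  a ← 126.158178 − (+2.842e-14/-1.131e-01) = 126.158178
converged: |Δa| < 1e-12 after 4 iterations
sag = a·(cosh(S/(2a)) − 1) = 126.158178·(cosh(0.548022) − 1) = 19.423349
T_max/T_min = cosh(S/(2a)) = 1.153960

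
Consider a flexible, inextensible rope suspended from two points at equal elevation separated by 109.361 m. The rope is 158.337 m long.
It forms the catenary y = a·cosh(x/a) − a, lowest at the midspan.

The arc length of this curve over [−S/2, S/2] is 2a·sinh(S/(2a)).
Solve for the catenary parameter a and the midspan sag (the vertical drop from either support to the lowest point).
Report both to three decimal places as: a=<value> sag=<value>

a=35.402 sag=51.322

seed: a₀ = √(S³/(24(L−S))) = √(109.361³/(24·48.976)) = 33.357726
iter 1: u=1.639215  f(a)=+7.017e+00  f'(a)=-3.805e+00  a ← 33.357726 − (+7.017e+00/-3.805e+00) = 35.201876
iter 2: u=1.553341  f(a)=+6.239e-01  f'(a)=-3.156e+00  a ← 35.201876 − (+6.239e-01/-3.156e+00) = 35.399581
iter 3: u=1.544665  f(a)=+5.996e-03  f'(a)=-3.096e+00  a ← 35.399581 − (+5.996e-03/-3.096e+00) = 35.401518
iter 4: u=1.544581  f(a)=+5.656e-07  f'(a)=-3.095e+00  a ← 35.401518 − (+5.656e-07/-3.095e+00) = 35.401518
iter 5: u=1.544581  f(a)=+0.000e+00  f'(a)=-3.095e+00  a ← 35.401518 − (+0.000e+00/-3.095e+00) = 35.401518
converged: |Δa| < 1e-12 after 5 iterations
sag = a·(cosh(S/(2a)) − 1) = 35.401518·(cosh(1.544581) − 1) = 51.321713
T_max/T_min = cosh(S/(2a)) = 2.449704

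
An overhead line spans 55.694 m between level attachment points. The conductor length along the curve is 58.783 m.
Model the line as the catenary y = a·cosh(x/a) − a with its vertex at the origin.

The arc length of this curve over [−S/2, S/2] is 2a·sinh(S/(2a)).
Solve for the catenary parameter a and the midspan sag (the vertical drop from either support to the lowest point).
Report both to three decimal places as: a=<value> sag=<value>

a=48.669 sag=8.186

seed: a₀ = √(S³/(24(L−S))) = √(55.694³/(24·3.089)) = 48.272305
iter 1: u=0.576873  f(a)=+5.181e-02  f'(a)=-1.323e-01  a ← 48.272305 − (+5.181e-02/-1.323e-01) = 48.663919
iter 2: u=0.572231  f(a)=+6.372e-04  f'(a)=-1.291e-01  a ← 48.663919 − (+6.372e-04/-1.291e-01) = 48.668856
iter 3: u=0.572173  f(a)=+9.906e-08  f'(a)=-1.290e-01  a ← 48.668856 − (+9.906e-08/-1.290e-01) = 48.668857
iter 4: u=0.572173  f(a)=+7.105e-15  f'(a)=-1.290e-01  a ← 48.668857 − (+7.105e-15/-1.290e-01) = 48.668857
converged: |Δa| < 1e-12 after 4 iterations
sag = a·(cosh(S/(2a)) − 1) = 48.668857·(cosh(0.572173) − 1) = 8.186379
T_max/T_min = cosh(S/(2a)) = 1.168206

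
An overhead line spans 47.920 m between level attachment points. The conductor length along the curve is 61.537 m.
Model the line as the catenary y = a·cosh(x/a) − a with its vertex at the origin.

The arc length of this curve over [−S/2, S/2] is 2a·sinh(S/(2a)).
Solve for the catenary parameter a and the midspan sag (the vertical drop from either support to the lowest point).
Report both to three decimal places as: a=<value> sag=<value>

seed: a₀ = √(S³/(24(L−S))) = √(47.920³/(24·13.617)) = 18.349696
iter 1: u=1.305744  f(a)=+1.209e+00  f'(a)=-1.753e+00  a ← 18.349696 − (+1.209e+00/-1.753e+00) = 19.039373
iter 2: u=1.258445  f(a)=+7.151e-02  f'(a)=-1.551e+00  a ← 19.039373 − (+7.151e-02/-1.551e+00) = 19.085468
iter 3: u=1.255405  f(a)=+2.849e-04  f'(a)=-1.539e+00  a ← 19.085468 − (+2.849e-04/-1.539e+00) = 19.085653
iter 4: u=1.255393  f(a)=+4.563e-09  f'(a)=-1.539e+00  a ← 19.085653 − (+4.563e-09/-1.539e+00) = 19.085653
iter 5: u=1.255393  f(a)=-7.105e-15  f'(a)=-1.539e+00  a ← 19.085653 − (-7.105e-15/-1.539e+00) = 19.085653
converged: |Δa| < 1e-12 after 5 iterations
sag = a·(cosh(S/(2a)) − 1) = 19.085653·(cosh(1.255393) − 1) = 17.121567
T_max/T_min = cosh(S/(2a)) = 1.897091

a=19.086 sag=17.122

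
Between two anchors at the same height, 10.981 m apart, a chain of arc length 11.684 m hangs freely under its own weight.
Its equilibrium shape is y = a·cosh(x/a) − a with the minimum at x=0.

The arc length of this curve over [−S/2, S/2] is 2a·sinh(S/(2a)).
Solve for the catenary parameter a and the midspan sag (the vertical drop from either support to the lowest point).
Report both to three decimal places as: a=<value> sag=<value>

seed: a₀ = √(S³/(24(L−S))) = √(10.981³/(24·0.703)) = 8.858895
iter 1: u=0.619773  f(a)=+1.363e-02  f'(a)=-1.649e-01  a ← 8.858895 − (+1.363e-02/-1.649e-01) = 8.941531
iter 2: u=0.614045  f(a)=+1.930e-04  f'(a)=-1.602e-01  a ← 8.941531 − (+1.930e-04/-1.602e-01) = 8.942735
iter 3: u=0.613962  f(a)=+3.996e-08  f'(a)=-1.602e-01  a ← 8.942735 − (+3.996e-08/-1.602e-01) = 8.942735
iter 4: u=0.613962  f(a)=+3.553e-15  f'(a)=-1.602e-01  a ← 8.942735 − (+3.553e-15/-1.602e-01) = 8.942735
converged: |Δa| < 1e-12 after 4 iterations
sag = a·(cosh(S/(2a)) − 1) = 8.942735·(cosh(0.613962) − 1) = 1.739094
T_max/T_min = cosh(S/(2a)) = 1.194470

a=8.943 sag=1.739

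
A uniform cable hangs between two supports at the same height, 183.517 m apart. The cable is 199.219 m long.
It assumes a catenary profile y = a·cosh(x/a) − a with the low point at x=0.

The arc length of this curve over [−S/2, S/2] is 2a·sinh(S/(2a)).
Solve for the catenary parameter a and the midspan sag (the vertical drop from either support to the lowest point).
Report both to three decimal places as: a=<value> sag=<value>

a=129.677 sag=33.841

seed: a₀ = √(S³/(24(L−S))) = √(183.517³/(24·15.702)) = 128.065263
iter 1: u=0.716498  f(a)=+4.080e-01  f'(a)=-2.580e-01  a ← 128.065263 − (+4.080e-01/-2.580e-01) = 129.646441
iter 2: u=0.707759  f(a)=+7.679e-03  f'(a)=-2.484e-01  a ← 129.646441 − (+7.679e-03/-2.484e-01) = 129.677355
iter 3: u=0.707591  f(a)=+2.836e-06  f'(a)=-2.482e-01  a ← 129.677355 − (+2.836e-06/-2.482e-01) = 129.677367
iter 4: u=0.707591  f(a)=+4.263e-13  f'(a)=-2.482e-01  a ← 129.677367 − (+4.263e-13/-2.482e-01) = 129.677367
converged: |Δa| < 1e-12 after 4 iterations
sag = a·(cosh(S/(2a)) − 1) = 129.677367·(cosh(0.707591) − 1) = 33.841048
T_max/T_min = cosh(S/(2a)) = 1.260963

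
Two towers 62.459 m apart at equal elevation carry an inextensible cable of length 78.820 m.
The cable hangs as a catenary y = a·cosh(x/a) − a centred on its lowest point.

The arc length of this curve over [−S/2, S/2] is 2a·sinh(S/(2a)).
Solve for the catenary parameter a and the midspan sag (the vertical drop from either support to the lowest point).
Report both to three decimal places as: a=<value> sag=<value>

a=25.836 sag=21.288

seed: a₀ = √(S³/(24(L−S))) = √(62.459³/(24·16.361)) = 24.910474
iter 1: u=1.253669  f(a)=+1.335e+00  f'(a)=-1.532e+00  a ← 24.910474 − (+1.335e+00/-1.532e+00) = 25.781834
iter 2: u=1.211299  f(a)=+7.324e-02  f'(a)=-1.368e+00  a ← 25.781834 − (+7.324e-02/-1.368e+00) = 25.835370
iter 3: u=1.208789  f(a)=+2.488e-04  f'(a)=-1.359e+00  a ← 25.835370 − (+2.488e-04/-1.359e+00) = 25.835553
iter 4: u=1.208780  f(a)=+2.892e-09  f'(a)=-1.359e+00  a ← 25.835553 − (+2.892e-09/-1.359e+00) = 25.835553
iter 5: u=1.208780  f(a)=+1.421e-14  f'(a)=-1.359e+00  a ← 25.835553 − (+1.421e-14/-1.359e+00) = 25.835553
converged: |Δa| < 1e-12 after 5 iterations
sag = a·(cosh(S/(2a)) − 1) = 25.835553·(cosh(1.208780) − 1) = 21.287943
T_max/T_min = cosh(S/(2a)) = 1.823979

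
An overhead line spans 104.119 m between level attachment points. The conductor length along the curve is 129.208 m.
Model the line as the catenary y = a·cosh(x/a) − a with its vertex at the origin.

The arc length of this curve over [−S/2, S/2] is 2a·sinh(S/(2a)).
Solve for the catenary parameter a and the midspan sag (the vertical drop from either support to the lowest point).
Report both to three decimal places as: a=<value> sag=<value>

a=44.781 sag=33.826

seed: a₀ = √(S³/(24(L−S))) = √(104.119³/(24·25.089)) = 43.295991
iter 1: u=1.202409  f(a)=+1.877e+00  f'(a)=-1.335e+00  a ← 43.295991 − (+1.877e+00/-1.335e+00) = 44.701841
iter 2: u=1.164594  f(a)=+9.532e-02  f'(a)=-1.203e+00  a ← 44.701841 − (+9.532e-02/-1.203e+00) = 44.781080
iter 3: u=1.162533  f(a)=+2.748e-04  f'(a)=-1.196e+00  a ← 44.781080 − (+2.748e-04/-1.196e+00) = 44.781309
iter 4: u=1.162527  f(a)=+2.299e-09  f'(a)=-1.196e+00  a ← 44.781309 − (+2.299e-09/-1.196e+00) = 44.781309
iter 5: u=1.162527  f(a)=+2.842e-14  f'(a)=-1.196e+00  a ← 44.781309 − (+2.842e-14/-1.196e+00) = 44.781309
converged: |Δa| < 1e-12 after 5 iterations
sag = a·(cosh(S/(2a)) − 1) = 44.781309·(cosh(1.162527) − 1) = 33.825576
T_max/T_min = cosh(S/(2a)) = 1.755350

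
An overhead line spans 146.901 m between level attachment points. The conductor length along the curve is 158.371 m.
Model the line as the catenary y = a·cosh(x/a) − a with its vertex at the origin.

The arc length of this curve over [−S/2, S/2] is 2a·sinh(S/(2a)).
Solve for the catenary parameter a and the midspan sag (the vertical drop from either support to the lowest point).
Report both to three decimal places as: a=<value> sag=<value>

a=108.547 sag=25.814

seed: a₀ = √(S³/(24(L−S))) = √(146.901³/(24·11.470)) = 107.312373
iter 1: u=0.684455  f(a)=+2.717e-01  f'(a)=-2.240e-01  a ← 107.312373 − (+2.717e-01/-2.240e-01) = 108.525530
iter 2: u=0.676804  f(a)=+4.676e-03  f'(a)=-2.163e-01  a ← 108.525530 − (+4.676e-03/-2.163e-01) = 108.547147
iter 3: u=0.676669  f(a)=+1.439e-06  f'(a)=-2.162e-01  a ← 108.547147 − (+1.439e-06/-2.162e-01) = 108.547154
iter 4: u=0.676669  f(a)=+1.705e-13  f'(a)=-2.162e-01  a ← 108.547154 − (+1.705e-13/-2.162e-01) = 108.547154
converged: |Δa| < 1e-12 after 4 iterations
sag = a·(cosh(S/(2a)) − 1) = 108.547154·(cosh(0.676669) − 1) = 25.813659
T_max/T_min = cosh(S/(2a)) = 1.237811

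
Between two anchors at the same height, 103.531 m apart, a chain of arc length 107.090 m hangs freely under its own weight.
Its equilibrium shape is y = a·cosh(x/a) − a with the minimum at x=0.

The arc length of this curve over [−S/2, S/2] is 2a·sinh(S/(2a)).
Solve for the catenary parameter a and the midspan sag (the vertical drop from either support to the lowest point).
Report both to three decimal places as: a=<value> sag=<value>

seed: a₀ = √(S³/(24(L−S))) = √(103.531³/(24·3.559)) = 113.981928
iter 1: u=0.454155  f(a)=+3.688e-02  f'(a)=-6.375e-02  a ← 113.981928 − (+3.688e-02/-6.375e-02) = 114.560539
iter 2: u=0.451862  f(a)=+2.827e-04  f'(a)=-6.277e-02  a ← 114.560539 − (+2.827e-04/-6.277e-02) = 114.565044
iter 3: u=0.451844  f(a)=+1.690e-08  f'(a)=-6.276e-02  a ← 114.565044 − (+1.690e-08/-6.276e-02) = 114.565044
iter 4: u=0.451844  f(a)=-1.421e-14  f'(a)=-6.276e-02  a ← 114.565044 − (-1.421e-14/-6.276e-02) = 114.565044
converged: |Δa| < 1e-12 after 4 iterations
sag = a·(cosh(S/(2a)) − 1) = 114.565044·(cosh(0.451844) − 1) = 11.895291
T_max/T_min = cosh(S/(2a)) = 1.103830

a=114.565 sag=11.895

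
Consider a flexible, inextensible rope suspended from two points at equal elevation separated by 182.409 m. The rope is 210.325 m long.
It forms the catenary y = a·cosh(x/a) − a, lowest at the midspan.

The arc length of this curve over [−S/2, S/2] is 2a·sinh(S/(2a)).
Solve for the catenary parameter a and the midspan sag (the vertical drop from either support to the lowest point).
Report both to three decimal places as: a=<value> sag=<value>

seed: a₀ = √(S³/(24(L−S))) = √(182.409³/(24·27.916)) = 95.178132
iter 1: u=0.958251  f(a)=+1.310e+00  f'(a)=-6.423e-01  a ← 95.178132 − (+1.310e+00/-6.423e-01) = 97.217887
iter 2: u=0.938145  f(a)=+4.330e-02  f'(a)=-6.004e-01  a ← 97.217887 − (+4.330e-02/-6.004e-01) = 97.289998
iter 3: u=0.937450  f(a)=+5.088e-05  f'(a)=-5.990e-01  a ← 97.289998 − (+5.088e-05/-5.990e-01) = 97.290082
iter 4: u=0.937449  f(a)=+7.040e-11  f'(a)=-5.990e-01  a ← 97.290082 − (+7.040e-11/-5.990e-01) = 97.290082
iter 5: u=0.937449  f(a)=+0.000e+00  f'(a)=-5.990e-01  a ← 97.290082 − (+0.000e+00/-5.990e-01) = 97.290082
converged: |Δa| < 1e-12 after 5 iterations
sag = a·(cosh(S/(2a)) − 1) = 97.290082·(cosh(0.937449) − 1) = 45.973701
T_max/T_min = cosh(S/(2a)) = 1.472543

a=97.290 sag=45.974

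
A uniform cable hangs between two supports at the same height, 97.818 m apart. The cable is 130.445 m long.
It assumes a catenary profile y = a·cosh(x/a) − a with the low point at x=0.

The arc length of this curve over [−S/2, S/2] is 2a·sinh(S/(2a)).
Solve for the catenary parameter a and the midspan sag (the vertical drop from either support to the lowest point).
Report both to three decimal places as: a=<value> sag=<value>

seed: a₀ = √(S³/(24(L−S))) = √(97.818³/(24·32.627)) = 34.572754
iter 1: u=1.414669  f(a)=+3.425e+00  f'(a)=-2.293e+00  a ← 34.572754 − (+3.425e+00/-2.293e+00) = 36.066205
iter 2: u=1.356089  f(a)=+2.344e-01  f'(a)=-1.989e+00  a ← 36.066205 − (+2.344e-01/-1.989e+00) = 36.184057
iter 3: u=1.351673  f(a)=+1.277e-03  f'(a)=-1.967e+00  a ← 36.184057 − (+1.277e-03/-1.967e+00) = 36.184706
iter 4: u=1.351648  f(a)=+3.832e-08  f'(a)=-1.967e+00  a ← 36.184706 − (+3.832e-08/-1.967e+00) = 36.184706
iter 5: u=1.351648  f(a)=+0.000e+00  f'(a)=-1.967e+00  a ← 36.184706 − (+0.000e+00/-1.967e+00) = 36.184706
converged: |Δa| < 1e-12 after 5 iterations
sag = a·(cosh(S/(2a)) − 1) = 36.184706·(cosh(1.351648) − 1) = 38.402877
T_max/T_min = cosh(S/(2a)) = 2.061301

a=36.185 sag=38.403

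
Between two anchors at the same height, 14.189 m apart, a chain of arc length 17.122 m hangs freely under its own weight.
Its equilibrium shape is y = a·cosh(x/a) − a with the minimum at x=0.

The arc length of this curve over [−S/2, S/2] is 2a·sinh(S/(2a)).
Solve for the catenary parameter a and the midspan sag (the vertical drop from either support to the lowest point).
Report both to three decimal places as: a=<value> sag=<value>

a=6.559 sag=4.226

seed: a₀ = √(S³/(24(L−S))) = √(14.189³/(24·2.933)) = 6.370390
iter 1: u=1.113668  f(a)=+1.873e-01  f'(a)=-1.040e+00  a ← 6.370390 − (+1.873e-01/-1.040e+00) = 6.550497
iter 2: u=1.083048  f(a)=+8.239e-03  f'(a)=-9.505e-01  a ← 6.550497 − (+8.239e-03/-9.505e-01) = 6.559165
iter 3: u=1.081616  f(a)=+1.756e-05  f'(a)=-9.465e-01  a ← 6.559165 − (+1.756e-05/-9.465e-01) = 6.559184
iter 4: u=1.081613  f(a)=+8.010e-11  f'(a)=-9.465e-01  a ← 6.559184 − (+8.010e-11/-9.465e-01) = 6.559184
iter 5: u=1.081613  f(a)=+3.553e-15  f'(a)=-9.465e-01  a ← 6.559184 − (+3.553e-15/-9.465e-01) = 6.559184
converged: |Δa| < 1e-12 after 5 iterations
sag = a·(cosh(S/(2a)) − 1) = 6.559184·(cosh(1.081613) − 1) = 4.225695
T_max/T_min = cosh(S/(2a)) = 1.644241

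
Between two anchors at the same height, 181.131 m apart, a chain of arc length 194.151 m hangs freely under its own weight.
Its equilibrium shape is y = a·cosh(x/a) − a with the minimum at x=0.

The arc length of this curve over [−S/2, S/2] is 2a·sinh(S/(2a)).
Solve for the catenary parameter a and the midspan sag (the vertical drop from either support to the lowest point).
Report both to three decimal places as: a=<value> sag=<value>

seed: a₀ = √(S³/(24(L−S))) = √(181.131³/(24·13.020)) = 137.904381
iter 1: u=0.656727  f(a)=+2.837e-01  f'(a)=-1.971e-01  a ← 137.904381 − (+2.837e-01/-1.971e-01) = 139.343625
iter 2: u=0.649944  f(a)=+4.502e-03  f'(a)=-1.909e-01  a ← 139.343625 − (+4.502e-03/-1.909e-01) = 139.367210
iter 3: u=0.649834  f(a)=+1.175e-06  f'(a)=-1.908e-01  a ← 139.367210 − (+1.175e-06/-1.908e-01) = 139.367216
iter 4: u=0.649834  f(a)=+8.527e-14  f'(a)=-1.908e-01  a ← 139.367216 − (+8.527e-14/-1.908e-01) = 139.367216
converged: |Δa| < 1e-12 after 4 iterations
sag = a·(cosh(S/(2a)) − 1) = 139.367216·(cosh(0.649834) − 1) = 30.476458
T_max/T_min = cosh(S/(2a)) = 1.218677

a=139.367 sag=30.476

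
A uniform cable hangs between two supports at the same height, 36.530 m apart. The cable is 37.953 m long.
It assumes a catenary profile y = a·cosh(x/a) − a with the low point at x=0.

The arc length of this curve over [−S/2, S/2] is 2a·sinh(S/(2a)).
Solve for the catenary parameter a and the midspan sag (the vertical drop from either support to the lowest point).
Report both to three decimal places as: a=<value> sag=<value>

seed: a₀ = √(S³/(24(L−S))) = √(36.530³/(24·1.423)) = 37.780390
iter 1: u=0.483452  f(a)=+1.672e-02  f'(a)=-7.711e-02  a ← 37.780390 − (+1.672e-02/-7.711e-02) = 37.997267
iter 2: u=0.480692  f(a)=+1.451e-04  f'(a)=-7.577e-02  a ← 37.997267 − (+1.451e-04/-7.577e-02) = 37.999182
iter 3: u=0.480668  f(a)=+1.113e-08  f'(a)=-7.576e-02  a ← 37.999182 − (+1.113e-08/-7.576e-02) = 37.999182
iter 4: u=0.480668  f(a)=+0.000e+00  f'(a)=-7.576e-02  a ← 37.999182 − (+0.000e+00/-7.576e-02) = 37.999182
converged: |Δa| < 1e-12 after 4 iterations
sag = a·(cosh(S/(2a)) − 1) = 37.999182·(cosh(0.480668) − 1) = 4.474873
T_max/T_min = cosh(S/(2a)) = 1.117762

a=37.999 sag=4.475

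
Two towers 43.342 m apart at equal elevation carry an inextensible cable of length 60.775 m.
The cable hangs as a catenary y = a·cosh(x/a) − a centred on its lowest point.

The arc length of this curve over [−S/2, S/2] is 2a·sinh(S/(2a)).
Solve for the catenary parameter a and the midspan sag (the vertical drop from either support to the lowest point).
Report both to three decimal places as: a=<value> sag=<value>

seed: a₀ = √(S³/(24(L−S))) = √(43.342³/(24·17.433)) = 13.949921
iter 1: u=1.553486  f(a)=+2.229e+00  f'(a)=-3.157e+00  a ← 13.949921 − (+2.229e+00/-3.157e+00) = 14.655855
iter 2: u=1.478658  f(a)=+1.803e-01  f'(a)=-2.665e+00  a ← 14.655855 − (+1.803e-01/-2.665e+00) = 14.723527
iter 3: u=1.471862  f(a)=+1.411e-03  f'(a)=-2.623e+00  a ← 14.723527 − (+1.411e-03/-2.623e+00) = 14.724065
iter 4: u=1.471808  f(a)=+8.781e-08  f'(a)=-2.623e+00  a ← 14.724065 − (+8.781e-08/-2.623e+00) = 14.724065
iter 5: u=1.471808  f(a)=+7.105e-15  f'(a)=-2.623e+00  a ← 14.724065 − (+7.105e-15/-2.623e+00) = 14.724065
converged: |Δa| < 1e-12 after 5 iterations
sag = a·(cosh(S/(2a)) − 1) = 14.724065·(cosh(1.471808) − 1) = 19.042757
T_max/T_min = cosh(S/(2a)) = 2.293308

a=14.724 sag=19.043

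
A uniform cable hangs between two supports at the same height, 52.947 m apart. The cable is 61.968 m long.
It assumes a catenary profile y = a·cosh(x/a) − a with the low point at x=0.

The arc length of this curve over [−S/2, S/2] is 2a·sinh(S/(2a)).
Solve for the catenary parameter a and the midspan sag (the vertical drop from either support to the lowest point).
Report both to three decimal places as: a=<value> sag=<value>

seed: a₀ = √(S³/(24(L−S))) = √(52.947³/(24·9.021)) = 26.183583
iter 1: u=1.011072  f(a)=+4.725e-01  f'(a)=-7.621e-01  a ← 26.183583 − (+4.725e-01/-7.621e-01) = 26.803535
iter 2: u=0.987687  f(a)=+1.730e-02  f'(a)=-7.072e-01  a ← 26.803535 − (+1.730e-02/-7.072e-01) = 26.827999
iter 3: u=0.986786  f(a)=+2.515e-05  f'(a)=-7.052e-01  a ← 26.827999 − (+2.515e-05/-7.052e-01) = 26.828034
iter 4: u=0.986785  f(a)=+5.334e-11  f'(a)=-7.052e-01  a ← 26.828034 − (+5.334e-11/-7.052e-01) = 26.828034
iter 5: u=0.986785  f(a)=-1.421e-14  f'(a)=-7.052e-01  a ← 26.828034 − (-1.421e-14/-7.052e-01) = 26.828034
converged: |Δa| < 1e-12 after 5 iterations
sag = a·(cosh(S/(2a)) − 1) = 26.828034·(cosh(0.986785) − 1) = 14.156739
T_max/T_min = cosh(S/(2a)) = 1.527685

a=26.828 sag=14.157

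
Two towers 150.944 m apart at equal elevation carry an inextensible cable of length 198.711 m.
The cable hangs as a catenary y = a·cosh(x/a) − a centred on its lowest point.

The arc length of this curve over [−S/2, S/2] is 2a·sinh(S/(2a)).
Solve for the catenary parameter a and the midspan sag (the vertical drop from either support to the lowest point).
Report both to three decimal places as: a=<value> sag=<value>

a=57.202 sag=57.443

seed: a₀ = √(S³/(24(L−S))) = √(150.944³/(24·47.767)) = 54.771442
iter 1: u=1.377944  f(a)=+4.745e+00  f'(a)=-2.099e+00  a ← 54.771442 − (+4.745e+00/-2.099e+00) = 57.032554
iter 2: u=1.323314  f(a)=+3.097e-01  f'(a)=-1.833e+00  a ← 57.032554 − (+3.097e-01/-1.833e+00) = 57.201507
iter 3: u=1.319406  f(a)=+1.522e-03  f'(a)=-1.815e+00  a ← 57.201507 − (+1.522e-03/-1.815e+00) = 57.202345
iter 4: u=1.319386  f(a)=+3.720e-08  f'(a)=-1.815e+00  a ← 57.202345 − (+3.720e-08/-1.815e+00) = 57.202345
iter 5: u=1.319386  f(a)=+0.000e+00  f'(a)=-1.815e+00  a ← 57.202345 − (+0.000e+00/-1.815e+00) = 57.202345
converged: |Δa| < 1e-12 after 5 iterations
sag = a·(cosh(S/(2a)) − 1) = 57.202345·(cosh(1.319386) − 1) = 57.443299
T_max/T_min = cosh(S/(2a)) = 2.004212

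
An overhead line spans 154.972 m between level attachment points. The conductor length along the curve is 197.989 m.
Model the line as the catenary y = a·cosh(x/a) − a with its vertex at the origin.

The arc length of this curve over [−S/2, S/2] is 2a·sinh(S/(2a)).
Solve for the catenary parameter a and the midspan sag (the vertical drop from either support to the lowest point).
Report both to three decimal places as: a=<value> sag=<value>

a=62.397 sag=54.621

seed: a₀ = √(S³/(24(L−S))) = √(154.972³/(24·43.017)) = 60.041865
iter 1: u=1.290533  f(a)=+3.728e+00  f'(a)=-1.686e+00  a ← 60.041865 − (+3.728e+00/-1.686e+00) = 62.252516
iter 2: u=1.244705  f(a)=+2.158e-01  f'(a)=-1.496e+00  a ← 62.252516 − (+2.158e-01/-1.496e+00) = 62.396727
iter 3: u=1.241828  f(a)=+8.211e-04  f'(a)=-1.485e+00  a ← 62.396727 − (+8.211e-04/-1.485e+00) = 62.397280
iter 4: u=1.241817  f(a)=+1.199e-08  f'(a)=-1.485e+00  a ← 62.397280 − (+1.199e-08/-1.485e+00) = 62.397280
iter 5: u=1.241817  f(a)=-2.842e-14  f'(a)=-1.485e+00  a ← 62.397280 − (-2.842e-14/-1.485e+00) = 62.397280
converged: |Δa| < 1e-12 after 5 iterations
sag = a·(cosh(S/(2a)) − 1) = 62.397280·(cosh(1.241817) − 1) = 54.621230
T_max/T_min = cosh(S/(2a)) = 1.875378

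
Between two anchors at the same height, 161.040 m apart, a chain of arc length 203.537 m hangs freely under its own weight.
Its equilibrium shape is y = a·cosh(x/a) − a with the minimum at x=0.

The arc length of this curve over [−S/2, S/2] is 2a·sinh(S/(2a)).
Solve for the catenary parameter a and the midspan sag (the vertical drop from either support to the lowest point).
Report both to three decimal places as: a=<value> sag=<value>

seed: a₀ = √(S³/(24(L−S))) = √(161.040³/(24·42.497)) = 63.990556
iter 1: u=1.258311  f(a)=+3.494e+00  f'(a)=-1.551e+00  a ← 63.990556 − (+3.494e+00/-1.551e+00) = 66.243640
iter 2: u=1.215513  f(a)=+1.930e-01  f'(a)=-1.384e+00  a ← 66.243640 − (+1.930e-01/-1.384e+00) = 66.383129
iter 3: u=1.212959  f(a)=+6.652e-04  f'(a)=-1.374e+00  a ← 66.383129 − (+6.652e-04/-1.374e+00) = 66.383613
iter 4: u=1.212950  f(a)=+7.962e-09  f'(a)=-1.374e+00  a ← 66.383613 − (+7.962e-09/-1.374e+00) = 66.383613
iter 5: u=1.212950  f(a)=+0.000e+00  f'(a)=-1.374e+00  a ← 66.383613 − (+0.000e+00/-1.374e+00) = 66.383613
converged: |Δa| < 1e-12 after 5 iterations
sag = a·(cosh(S/(2a)) − 1) = 66.383613·(cosh(1.212950) − 1) = 55.121990
T_max/T_min = cosh(S/(2a)) = 1.830355

a=66.384 sag=55.122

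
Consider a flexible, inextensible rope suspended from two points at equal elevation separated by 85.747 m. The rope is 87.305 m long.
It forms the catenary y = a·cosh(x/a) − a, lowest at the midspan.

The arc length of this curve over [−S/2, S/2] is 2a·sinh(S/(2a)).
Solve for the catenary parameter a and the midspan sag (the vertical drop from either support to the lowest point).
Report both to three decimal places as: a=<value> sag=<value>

a=130.202 sag=7.123

seed: a₀ = √(S³/(24(L−S))) = √(85.747³/(24·1.558)) = 129.849133
iter 1: u=0.330179  f(a)=+8.515e-03  f'(a)=-2.426e-02  a ← 129.849133 − (+8.515e-03/-2.426e-02) = 130.200110
iter 2: u=0.329289  f(a)=+3.465e-05  f'(a)=-2.406e-02  a ← 130.200110 − (+3.465e-05/-2.406e-02) = 130.201550
iter 3: u=0.329286  f(a)=+5.788e-10  f'(a)=-2.406e-02  a ← 130.201550 − (+5.788e-10/-2.406e-02) = 130.201550
iter 4: u=0.329286  f(a)=+1.421e-14  f'(a)=-2.406e-02  a ← 130.201550 − (+1.421e-14/-2.406e-02) = 130.201550
converged: |Δa| < 1e-12 after 4 iterations
sag = a·(cosh(S/(2a)) − 1) = 130.201550·(cosh(0.329286) − 1) = 7.122826
T_max/T_min = cosh(S/(2a)) = 1.054706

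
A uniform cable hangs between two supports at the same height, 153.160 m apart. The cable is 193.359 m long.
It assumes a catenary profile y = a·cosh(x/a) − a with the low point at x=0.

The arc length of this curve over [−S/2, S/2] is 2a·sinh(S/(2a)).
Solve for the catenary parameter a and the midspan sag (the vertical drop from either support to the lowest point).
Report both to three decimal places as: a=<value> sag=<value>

seed: a₀ = √(S³/(24(L−S))) = √(153.160³/(24·40.199)) = 61.024579
iter 1: u=1.254904  f(a)=+3.287e+00  f'(a)=-1.537e+00  a ← 61.024579 − (+3.287e+00/-1.537e+00) = 63.162928
iter 2: u=1.212420  f(a)=+1.806e-01  f'(a)=-1.372e+00  a ← 63.162928 − (+1.806e-01/-1.372e+00) = 63.294575
iter 3: u=1.209898  f(a)=+6.160e-04  f'(a)=-1.363e+00  a ← 63.294575 − (+6.160e-04/-1.363e+00) = 63.295027
iter 4: u=1.209890  f(a)=+7.217e-09  f'(a)=-1.363e+00  a ← 63.295027 − (+7.217e-09/-1.363e+00) = 63.295027
iter 5: u=1.209890  f(a)=-2.842e-14  f'(a)=-1.363e+00  a ← 63.295027 − (-2.842e-14/-1.363e+00) = 63.295027
converged: |Δa| < 1e-12 after 5 iterations
sag = a·(cosh(S/(2a)) − 1) = 63.295027·(cosh(1.209890) − 1) = 52.260960
T_max/T_min = cosh(S/(2a)) = 1.825672

a=63.295 sag=52.261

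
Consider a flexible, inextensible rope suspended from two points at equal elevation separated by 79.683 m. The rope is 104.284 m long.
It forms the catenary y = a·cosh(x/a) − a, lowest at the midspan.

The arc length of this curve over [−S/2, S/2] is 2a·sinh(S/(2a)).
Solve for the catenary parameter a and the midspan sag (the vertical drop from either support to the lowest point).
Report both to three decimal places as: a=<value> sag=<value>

seed: a₀ = √(S³/(24(L−S))) = √(79.683³/(24·24.601)) = 29.272952
iter 1: u=1.361035  f(a)=+2.382e+00  f'(a)=-2.013e+00  a ← 29.272952 − (+2.382e+00/-2.013e+00) = 30.455827
iter 2: u=1.308173  f(a)=+1.520e-01  f'(a)=-1.764e+00  a ← 30.455827 − (+1.520e-01/-1.764e+00) = 30.541978
iter 3: u=1.304483  f(a)=+7.120e-04  f'(a)=-1.747e+00  a ← 30.541978 − (+7.120e-04/-1.747e+00) = 30.542385
iter 4: u=1.304466  f(a)=+1.579e-08  f'(a)=-1.747e+00  a ← 30.542385 − (+1.579e-08/-1.747e+00) = 30.542385
iter 5: u=1.304466  f(a)=+0.000e+00  f'(a)=-1.747e+00  a ← 30.542385 − (+0.000e+00/-1.747e+00) = 30.542385
converged: |Δa| < 1e-12 after 5 iterations
sag = a·(cosh(S/(2a)) − 1) = 30.542385·(cosh(1.304466) − 1) = 29.886296
T_max/T_min = cosh(S/(2a)) = 1.978519

a=30.542 sag=29.886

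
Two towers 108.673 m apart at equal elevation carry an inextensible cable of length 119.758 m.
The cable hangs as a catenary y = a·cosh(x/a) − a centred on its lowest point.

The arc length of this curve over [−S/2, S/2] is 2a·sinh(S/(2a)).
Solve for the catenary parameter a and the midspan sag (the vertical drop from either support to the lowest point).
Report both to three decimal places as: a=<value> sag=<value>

a=70.494 sag=21.999

seed: a₀ = √(S³/(24(L−S))) = √(108.673³/(24·11.085)) = 69.455879
iter 1: u=0.782317  f(a)=+3.442e-01  f'(a)=-3.392e-01  a ← 69.455879 − (+3.442e-01/-3.392e-01) = 70.470723
iter 2: u=0.771051  f(a)=+7.689e-03  f'(a)=-3.242e-01  a ← 70.470723 − (+7.689e-03/-3.242e-01) = 70.494443
iter 3: u=0.770791  f(a)=+4.031e-06  f'(a)=-3.238e-01  a ← 70.494443 − (+4.031e-06/-3.238e-01) = 70.494455
iter 4: u=0.770791  f(a)=+1.123e-12  f'(a)=-3.238e-01  a ← 70.494455 − (+1.123e-12/-3.238e-01) = 70.494455
converged: |Δa| < 1e-12 after 4 iterations
sag = a·(cosh(S/(2a)) − 1) = 70.494455·(cosh(0.770791) − 1) = 21.998587
T_max/T_min = cosh(S/(2a)) = 1.312061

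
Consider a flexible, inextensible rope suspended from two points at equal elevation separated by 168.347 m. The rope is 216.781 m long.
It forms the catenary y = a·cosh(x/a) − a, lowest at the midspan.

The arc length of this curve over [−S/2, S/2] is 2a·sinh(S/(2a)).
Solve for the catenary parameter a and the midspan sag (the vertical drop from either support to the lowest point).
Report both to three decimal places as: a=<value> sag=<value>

seed: a₀ = √(S³/(24(L−S))) = √(168.347³/(24·48.434)) = 64.065952
iter 1: u=1.313857  f(a)=+4.356e+00  f'(a)=-1.790e+00  a ← 64.065952 − (+4.356e+00/-1.790e+00) = 66.500198
iter 2: u=1.265763  f(a)=+2.606e-01  f'(a)=-1.581e+00  a ← 66.500198 − (+2.606e-01/-1.581e+00) = 66.664992
iter 3: u=1.262634  f(a)=+1.064e-03  f'(a)=-1.568e+00  a ← 66.664992 − (+1.064e-03/-1.568e+00) = 66.665671
iter 4: u=1.262621  f(a)=+1.789e-08  f'(a)=-1.568e+00  a ← 66.665671 − (+1.789e-08/-1.568e+00) = 66.665671
iter 5: u=1.262621  f(a)=+5.684e-14  f'(a)=-1.568e+00  a ← 66.665671 − (+5.684e-14/-1.568e+00) = 66.665671
converged: |Δa| < 1e-12 after 5 iterations
sag = a·(cosh(S/(2a)) − 1) = 66.665671·(cosh(1.262621) − 1) = 60.585310
T_max/T_min = cosh(S/(2a)) = 1.908793

a=66.666 sag=60.585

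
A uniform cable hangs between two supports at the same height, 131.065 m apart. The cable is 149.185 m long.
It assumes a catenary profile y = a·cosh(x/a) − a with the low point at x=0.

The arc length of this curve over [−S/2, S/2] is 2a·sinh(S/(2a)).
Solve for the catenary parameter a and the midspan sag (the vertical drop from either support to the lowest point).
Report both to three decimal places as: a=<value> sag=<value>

a=73.399 sag=31.250

seed: a₀ = √(S³/(24(L−S))) = √(131.065³/(24·18.120)) = 71.952416
iter 1: u=0.910776  f(a)=+7.666e-01  f'(a)=-5.467e-01  a ← 71.952416 − (+7.666e-01/-5.467e-01) = 73.354555
iter 2: u=0.893366  f(a)=+2.298e-02  f'(a)=-5.144e-01  a ← 73.354555 − (+2.298e-02/-5.144e-01) = 73.399232
iter 3: u=0.892823  f(a)=+2.207e-05  f'(a)=-5.134e-01  a ← 73.399232 − (+2.207e-05/-5.134e-01) = 73.399275
iter 4: u=0.892822  f(a)=+2.041e-11  f'(a)=-5.134e-01  a ← 73.399275 − (+2.041e-11/-5.134e-01) = 73.399275
converged: |Δa| < 1e-12 after 4 iterations
sag = a·(cosh(S/(2a)) − 1) = 73.399275·(cosh(0.892822) − 1) = 31.250114
T_max/T_min = cosh(S/(2a)) = 1.425755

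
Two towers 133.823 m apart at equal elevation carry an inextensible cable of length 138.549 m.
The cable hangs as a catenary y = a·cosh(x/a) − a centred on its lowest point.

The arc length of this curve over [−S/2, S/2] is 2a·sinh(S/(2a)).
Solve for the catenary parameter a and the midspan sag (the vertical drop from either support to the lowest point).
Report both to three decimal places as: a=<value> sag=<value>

seed: a₀ = √(S³/(24(L−S))) = √(133.823³/(24·4.726)) = 145.359581
iter 1: u=0.460317  f(a)=+5.032e-02  f'(a)=-6.641e-02  a ← 145.359581 − (+5.032e-02/-6.641e-02) = 146.117312
iter 2: u=0.457930  f(a)=+3.962e-04  f'(a)=-6.537e-02  a ← 146.117312 − (+3.962e-04/-6.537e-02) = 146.123373
iter 3: u=0.457911  f(a)=+2.499e-08  f'(a)=-6.536e-02  a ← 146.123373 − (+2.499e-08/-6.536e-02) = 146.123374
iter 4: u=0.457911  f(a)=+2.842e-14  f'(a)=-6.536e-02  a ← 146.123374 − (+2.842e-14/-6.536e-02) = 146.123374
converged: |Δa| < 1e-12 after 4 iterations
sag = a·(cosh(S/(2a)) − 1) = 146.123374·(cosh(0.457911) − 1) = 15.589324
T_max/T_min = cosh(S/(2a)) = 1.106686

a=146.123 sag=15.589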